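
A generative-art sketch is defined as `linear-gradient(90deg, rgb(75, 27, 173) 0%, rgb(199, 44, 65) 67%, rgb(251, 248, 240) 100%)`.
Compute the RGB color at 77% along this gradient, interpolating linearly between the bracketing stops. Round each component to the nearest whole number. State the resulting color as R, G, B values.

77% lies between the 67% and 100% stops, so the local fraction is t = (77 − 67)/(100 − 67) = 10/33 ≈ 0.303.
R = 199 + 0.303 × (251 − 199) = 214.756 → 215
G = 44 + 0.303 × (248 − 44) = 105.812 → 106
B = 65 + 0.303 × (240 − 65) = 118.025 → 118

(215, 106, 118)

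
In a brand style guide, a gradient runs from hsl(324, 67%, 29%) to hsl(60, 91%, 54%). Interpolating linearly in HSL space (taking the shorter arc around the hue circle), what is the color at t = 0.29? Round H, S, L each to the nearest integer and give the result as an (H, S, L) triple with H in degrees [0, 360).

Hue: 60 − 324 = -264°, but |-264| > 180 so the shorter arc goes the other way: Δh = -264 + 360 = 96°.
H = 324 + 0.29 × (96) = 351.84 → 352°
S = 67 + 0.29 × (91 − 67) = 73.96 → 74%
L = 29 + 0.29 × (54 − 29) = 36.25 → 36%

(352, 74, 36)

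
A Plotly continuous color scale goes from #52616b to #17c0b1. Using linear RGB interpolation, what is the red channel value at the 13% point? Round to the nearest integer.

R₁ = 82 (from #52616b), R₂ = 23 (from #17c0b1).
R = 82 + 0.13 × (23 − 82) = 74.33 → 74

74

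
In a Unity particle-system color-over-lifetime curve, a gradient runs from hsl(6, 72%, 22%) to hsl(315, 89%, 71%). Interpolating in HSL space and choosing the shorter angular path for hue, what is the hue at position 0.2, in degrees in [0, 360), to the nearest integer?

Hue: 315 − 6 = 309°, but |309| > 180 so the shorter arc goes the other way: Δh = 309 − 360 = -51°.
H = 6 + 0.2 × (-51) = -4.2 → -4 → -4 mod 360 = 356°

356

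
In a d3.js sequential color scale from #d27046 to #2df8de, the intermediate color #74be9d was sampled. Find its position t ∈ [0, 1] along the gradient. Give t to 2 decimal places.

0.57

Invert the lerp on the R channel (largest span, 165): t = (116 − 210) / (45 − 210) = -94/-165 = 0.5697.
Check on G: (190 − 112)/(248 − 112) = 0.5735 ✓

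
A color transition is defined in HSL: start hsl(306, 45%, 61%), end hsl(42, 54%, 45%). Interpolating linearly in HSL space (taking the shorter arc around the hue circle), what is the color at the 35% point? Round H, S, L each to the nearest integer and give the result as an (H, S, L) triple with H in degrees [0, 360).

(340, 48, 55)

Hue: 42 − 306 = -264°, but |-264| > 180 so the shorter arc goes the other way: Δh = -264 + 360 = 96°.
H = 306 + 0.35 × (96) = 339.6 → 340°
S = 45 + 0.35 × (54 − 45) = 48.15 → 48%
L = 61 + 0.35 × (45 − 61) = 55.4 → 55%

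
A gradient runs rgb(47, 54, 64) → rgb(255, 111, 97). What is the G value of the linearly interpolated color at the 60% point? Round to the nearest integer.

88

G = 54 + 0.6 × (111 − 54) = 88.2 → 88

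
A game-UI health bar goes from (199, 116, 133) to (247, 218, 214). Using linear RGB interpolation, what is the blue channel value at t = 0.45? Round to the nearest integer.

169

B = 133 + 0.45 × (214 − 133) = 169.45 → 169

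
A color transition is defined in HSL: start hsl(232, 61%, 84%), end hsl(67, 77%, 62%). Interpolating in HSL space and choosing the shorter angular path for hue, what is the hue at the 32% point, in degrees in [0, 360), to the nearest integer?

Hue arc: Δh = 67 − 232 = -165° (|Δh| ≤ 180, already the shorter path).
H = 232 + 0.32 × (-165) = 179.2 → 179°

179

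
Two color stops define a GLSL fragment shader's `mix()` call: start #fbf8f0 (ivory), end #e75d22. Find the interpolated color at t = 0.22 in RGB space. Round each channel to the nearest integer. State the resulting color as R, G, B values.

(247, 214, 195)

#fbf8f0 → (251, 248, 240); #e75d22 → (231, 93, 34).
R = 251 + 0.22 × (231 − 251) = 251 + 0.22 × -20 = 246.6 → 247
G = 248 + 0.22 × (93 − 248) = 248 + 0.22 × -155 = 213.9 → 214
B = 240 + 0.22 × (34 − 240) = 240 + 0.22 × -206 = 194.68 → 195
So the blended color is (247, 214, 195), about #f7d6c3.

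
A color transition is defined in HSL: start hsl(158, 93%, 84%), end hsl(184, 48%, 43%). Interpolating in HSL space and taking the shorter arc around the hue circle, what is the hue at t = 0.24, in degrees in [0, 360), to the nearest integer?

Hue arc: Δh = 184 − 158 = 26° (|Δh| ≤ 180, already the shorter path).
H = 158 + 0.24 × (26) = 164.24 → 164°

164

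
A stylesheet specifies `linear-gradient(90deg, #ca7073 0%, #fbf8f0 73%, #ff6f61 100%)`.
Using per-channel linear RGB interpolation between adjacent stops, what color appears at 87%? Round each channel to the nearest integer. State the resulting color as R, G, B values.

87% lies between the 73% and 100% stops, so the local fraction is t = (87 − 73)/(100 − 73) = 14/27 ≈ 0.5185.
#fbf8f0 → (251, 248, 240); #ff6f61 → (255, 111, 97).
R = 251 + 0.5185 × (255 − 251) = 253.074 → 253
G = 248 + 0.5185 × (111 − 248) = 176.966 → 177
B = 240 + 0.5185 × (97 − 240) = 165.855 → 166

(253, 177, 166)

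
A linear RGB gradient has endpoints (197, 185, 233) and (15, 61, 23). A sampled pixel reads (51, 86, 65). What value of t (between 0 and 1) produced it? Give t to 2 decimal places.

0.80

Invert the lerp on the B channel (largest span, 210): t = (65 − 233) / (23 − 233) = -168/-210 = 0.8.
Check on R: (51 − 197)/(15 − 197) = 0.8022 ✓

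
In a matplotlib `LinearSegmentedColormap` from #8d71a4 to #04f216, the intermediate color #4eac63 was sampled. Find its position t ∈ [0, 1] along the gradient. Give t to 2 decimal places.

0.46

Invert the lerp on the B channel (largest span, 142): t = (99 − 164) / (22 − 164) = -65/-142 = 0.45775.
Check on R: (78 − 141)/(4 − 141) = 0.4599 ✓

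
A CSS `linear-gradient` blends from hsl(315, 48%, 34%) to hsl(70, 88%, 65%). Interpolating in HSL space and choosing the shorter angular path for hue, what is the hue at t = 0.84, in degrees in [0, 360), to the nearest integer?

Hue: 70 − 315 = -245°, but |-245| > 180 so the shorter arc goes the other way: Δh = -245 + 360 = 115°.
H = 315 + 0.84 × (115) = 411.6 → 412 → 412 mod 360 = 52°

52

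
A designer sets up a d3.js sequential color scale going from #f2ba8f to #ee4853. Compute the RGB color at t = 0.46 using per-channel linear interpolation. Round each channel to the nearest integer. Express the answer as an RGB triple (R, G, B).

(240, 134, 115)

#f2ba8f → (242, 186, 143); #ee4853 → (238, 72, 83).
R = 242 + 0.46 × (238 − 242) = 242 + 0.46 × -4 = 240.16 → 240
G = 186 + 0.46 × (72 − 186) = 186 + 0.46 × -114 = 133.56 → 134
B = 143 + 0.46 × (83 − 143) = 143 + 0.46 × -60 = 115.4 → 115
So the blended color is (240, 134, 115), about #f08673.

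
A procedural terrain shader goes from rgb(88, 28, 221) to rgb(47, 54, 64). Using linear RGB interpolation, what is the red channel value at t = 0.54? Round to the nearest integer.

66

R = 88 + 0.54 × (47 − 88) = 65.86 → 66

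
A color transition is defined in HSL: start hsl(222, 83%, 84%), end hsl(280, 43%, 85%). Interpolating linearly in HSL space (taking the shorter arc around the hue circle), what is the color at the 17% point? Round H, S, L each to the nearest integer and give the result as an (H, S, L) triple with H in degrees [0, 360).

Hue arc: Δh = 280 − 222 = 58° (|Δh| ≤ 180, already the shorter path).
H = 222 + 0.17 × (58) = 231.86 → 232°
S = 83 + 0.17 × (43 − 83) = 76.2 → 76%
L = 84 + 0.17 × (85 − 84) = 84.17 → 84%

(232, 76, 84)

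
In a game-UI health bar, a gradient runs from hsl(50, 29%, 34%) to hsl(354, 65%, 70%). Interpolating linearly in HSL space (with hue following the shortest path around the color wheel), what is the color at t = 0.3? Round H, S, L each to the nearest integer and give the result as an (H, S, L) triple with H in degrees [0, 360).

(33, 40, 45)

Hue: 354 − 50 = 304°, but |304| > 180 so the shorter arc goes the other way: Δh = 304 − 360 = -56°.
H = 50 + 0.3 × (-56) = 33.2 → 33°
S = 29 + 0.3 × (65 − 29) = 39.8 → 40%
L = 34 + 0.3 × (70 − 34) = 44.8 → 45%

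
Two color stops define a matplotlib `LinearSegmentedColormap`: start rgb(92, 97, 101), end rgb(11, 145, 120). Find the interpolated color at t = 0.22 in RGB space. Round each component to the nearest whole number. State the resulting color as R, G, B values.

(74, 108, 105)

R = 92 + 0.22 × (11 − 92) = 92 + 0.22 × -81 = 74.18 → 74
G = 97 + 0.22 × (145 − 97) = 97 + 0.22 × 48 = 107.56 → 108
B = 101 + 0.22 × (120 − 101) = 101 + 0.22 × 19 = 105.18 → 105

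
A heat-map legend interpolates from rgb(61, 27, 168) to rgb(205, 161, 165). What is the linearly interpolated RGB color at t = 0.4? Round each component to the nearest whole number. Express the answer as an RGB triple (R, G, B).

(119, 81, 167)

R = 61 + 0.4 × (205 − 61) = 61 + 0.4 × 144 = 118.6 → 119
G = 27 + 0.4 × (161 − 27) = 27 + 0.4 × 134 = 80.6 → 81
B = 168 + 0.4 × (165 − 168) = 168 + 0.4 × -3 = 166.8 → 167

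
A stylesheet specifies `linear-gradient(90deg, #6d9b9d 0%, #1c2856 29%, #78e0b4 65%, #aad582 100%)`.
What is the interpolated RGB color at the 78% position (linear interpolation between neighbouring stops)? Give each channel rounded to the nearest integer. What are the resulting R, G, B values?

(139, 220, 161)

78% lies between the 65% and 100% stops, so the local fraction is t = (78 − 65)/(100 − 65) = 13/35 ≈ 0.3714.
#78e0b4 → (120, 224, 180); #aad582 → (170, 213, 130).
R = 120 + 0.3714 × (170 − 120) = 138.57 → 139
G = 224 + 0.3714 × (213 − 224) = 219.915 → 220
B = 180 + 0.3714 × (130 − 180) = 161.43 → 161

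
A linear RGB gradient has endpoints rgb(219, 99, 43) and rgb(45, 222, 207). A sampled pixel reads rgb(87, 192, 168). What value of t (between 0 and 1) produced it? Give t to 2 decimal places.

0.76

Invert the lerp on the R channel (largest span, 174): t = (87 − 219) / (45 − 219) = -132/-174 = 0.75862.
Check on G: (192 − 99)/(222 − 99) = 0.7561 ✓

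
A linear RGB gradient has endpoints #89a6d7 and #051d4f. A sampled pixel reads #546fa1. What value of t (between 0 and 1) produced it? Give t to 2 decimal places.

Invert the lerp on the G channel (largest span, 137): t = (111 − 166) / (29 − 166) = -55/-137 = 0.40146.
Check on R: (84 − 137)/(5 − 137) = 0.4015 ✓

0.40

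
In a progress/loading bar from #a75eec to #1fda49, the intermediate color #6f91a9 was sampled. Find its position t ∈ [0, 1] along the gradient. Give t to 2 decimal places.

Invert the lerp on the B channel (largest span, 163): t = (169 − 236) / (73 − 236) = -67/-163 = 0.41104.
Check on R: (111 − 167)/(31 − 167) = 0.4118 ✓

0.41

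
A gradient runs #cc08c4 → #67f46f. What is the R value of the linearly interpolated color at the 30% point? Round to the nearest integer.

174

R₁ = 204 (from #cc08c4), R₂ = 103 (from #67f46f).
R = 204 + 0.3 × (103 − 204) = 173.7 → 174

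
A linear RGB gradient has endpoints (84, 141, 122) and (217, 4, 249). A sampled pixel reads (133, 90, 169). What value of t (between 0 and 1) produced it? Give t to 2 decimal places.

Invert the lerp on the G channel (largest span, 137): t = (90 − 141) / (4 − 141) = -51/-137 = 0.37226.
Check on R: (133 − 84)/(217 − 84) = 0.3684 ✓

0.37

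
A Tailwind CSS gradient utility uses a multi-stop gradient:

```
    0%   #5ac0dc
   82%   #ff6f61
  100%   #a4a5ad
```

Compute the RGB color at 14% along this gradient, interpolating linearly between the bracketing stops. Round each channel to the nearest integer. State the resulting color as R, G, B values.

(118, 178, 199)

14% lies between the 0% and 82% stops, so the local fraction is t = (14 − 0)/(82 − 0) = 14/82 ≈ 0.1707.
#5ac0dc → (90, 192, 220); #ff6f61 → (255, 111, 97).
R = 90 + 0.1707 × (255 − 90) = 118.165 → 118
G = 192 + 0.1707 × (111 − 192) = 178.173 → 178
B = 220 + 0.1707 × (97 − 220) = 199.004 → 199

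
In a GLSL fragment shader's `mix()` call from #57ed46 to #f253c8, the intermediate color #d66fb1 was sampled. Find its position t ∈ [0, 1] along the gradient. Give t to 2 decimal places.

Invert the lerp on the R channel (largest span, 155): t = (214 − 87) / (242 − 87) = 127/155 = 0.81935.
Check on G: (111 − 237)/(83 − 237) = 0.8182 ✓

0.82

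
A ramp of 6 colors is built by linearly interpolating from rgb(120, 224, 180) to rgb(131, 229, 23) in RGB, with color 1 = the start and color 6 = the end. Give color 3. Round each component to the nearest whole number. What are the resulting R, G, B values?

With 6 swatches and endpoints inclusive, swatch 3 sits at t = (3 − 1)/(6 − 1) = 2/5 ≈ 0.4.
R = 120 + 0.4 × (131 − 120) = 124.4 → 124
G = 224 + 0.4 × (229 − 224) = 226 → 226
B = 180 + 0.4 × (23 − 180) = 117.2 → 117

(124, 226, 117)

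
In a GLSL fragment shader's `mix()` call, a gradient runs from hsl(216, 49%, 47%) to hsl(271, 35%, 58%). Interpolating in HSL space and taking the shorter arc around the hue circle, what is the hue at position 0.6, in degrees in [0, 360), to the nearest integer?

Hue arc: Δh = 271 − 216 = 55° (|Δh| ≤ 180, already the shorter path).
H = 216 + 0.6 × (55) = 249 → 249°

249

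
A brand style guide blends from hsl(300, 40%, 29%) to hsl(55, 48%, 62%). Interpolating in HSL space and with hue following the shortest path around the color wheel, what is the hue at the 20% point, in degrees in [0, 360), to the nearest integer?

323

Hue: 55 − 300 = -245°, but |-245| > 180 so the shorter arc goes the other way: Δh = -245 + 360 = 115°.
H = 300 + 0.2 × (115) = 323 → 323°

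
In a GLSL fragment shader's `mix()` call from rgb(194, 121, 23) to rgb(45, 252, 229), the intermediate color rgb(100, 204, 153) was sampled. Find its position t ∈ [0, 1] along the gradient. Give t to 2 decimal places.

Invert the lerp on the B channel (largest span, 206): t = (153 − 23) / (229 − 23) = 130/206 = 0.63107.
Check on R: (100 − 194)/(45 − 194) = 0.6309 ✓

0.63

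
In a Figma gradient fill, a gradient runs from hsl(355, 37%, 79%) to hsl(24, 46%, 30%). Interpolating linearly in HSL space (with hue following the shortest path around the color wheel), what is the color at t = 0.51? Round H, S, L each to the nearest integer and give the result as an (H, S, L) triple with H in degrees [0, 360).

(10, 42, 54)

Hue: 24 − 355 = -331°, but |-331| > 180 so the shorter arc goes the other way: Δh = -331 + 360 = 29°.
H = 355 + 0.51 × (29) = 369.79 → 370 → 370 mod 360 = 10°
S = 37 + 0.51 × (46 − 37) = 41.59 → 42%
L = 79 + 0.51 × (30 − 79) = 54.01 → 54%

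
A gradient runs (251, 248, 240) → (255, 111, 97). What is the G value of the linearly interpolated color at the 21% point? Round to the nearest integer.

G = 248 + 0.21 × (111 − 248) = 219.23 → 219

219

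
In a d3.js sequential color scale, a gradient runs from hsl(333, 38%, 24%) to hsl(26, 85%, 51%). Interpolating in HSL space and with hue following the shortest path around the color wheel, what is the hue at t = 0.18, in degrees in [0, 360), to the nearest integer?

Hue: 26 − 333 = -307°, but |-307| > 180 so the shorter arc goes the other way: Δh = -307 + 360 = 53°.
H = 333 + 0.18 × (53) = 342.54 → 343°

343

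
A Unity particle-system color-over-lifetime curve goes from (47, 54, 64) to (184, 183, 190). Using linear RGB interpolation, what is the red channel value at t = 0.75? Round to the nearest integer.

150

R = 47 + 0.75 × (184 − 47) = 149.75 → 150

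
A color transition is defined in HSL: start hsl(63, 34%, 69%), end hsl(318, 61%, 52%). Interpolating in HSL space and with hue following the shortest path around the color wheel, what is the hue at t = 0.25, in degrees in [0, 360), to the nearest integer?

Hue: 318 − 63 = 255°, but |255| > 180 so the shorter arc goes the other way: Δh = 255 − 360 = -105°.
H = 63 + 0.25 × (-105) = 36.75 → 37°

37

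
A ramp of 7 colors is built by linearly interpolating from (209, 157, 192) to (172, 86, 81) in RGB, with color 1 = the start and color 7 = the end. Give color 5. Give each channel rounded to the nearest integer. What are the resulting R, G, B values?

(184, 110, 118)

With 7 swatches and endpoints inclusive, swatch 5 sits at t = (5 − 1)/(7 − 1) = 4/6 ≈ 0.6667.
R = 209 + 0.6667 × (172 − 209) = 184.332 → 184
G = 157 + 0.6667 × (86 − 157) = 109.664 → 110
B = 192 + 0.6667 × (81 − 192) = 117.996 → 118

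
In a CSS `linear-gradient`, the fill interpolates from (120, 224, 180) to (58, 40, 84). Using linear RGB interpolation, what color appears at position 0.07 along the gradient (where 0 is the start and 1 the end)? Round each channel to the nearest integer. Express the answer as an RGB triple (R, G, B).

R = 120 + 0.07 × (58 − 120) = 120 + 0.07 × -62 = 115.66 → 116
G = 224 + 0.07 × (40 − 224) = 224 + 0.07 × -184 = 211.12 → 211
B = 180 + 0.07 × (84 − 180) = 180 + 0.07 × -96 = 173.28 → 173

(116, 211, 173)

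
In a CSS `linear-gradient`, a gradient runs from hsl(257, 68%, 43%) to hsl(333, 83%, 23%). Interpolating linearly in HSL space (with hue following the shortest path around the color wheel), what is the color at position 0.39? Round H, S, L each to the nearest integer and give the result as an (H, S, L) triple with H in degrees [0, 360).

(287, 74, 35)

Hue arc: Δh = 333 − 257 = 76° (|Δh| ≤ 180, already the shorter path).
H = 257 + 0.39 × (76) = 286.64 → 287°
S = 68 + 0.39 × (83 − 68) = 73.85 → 74%
L = 43 + 0.39 × (23 − 43) = 35.2 → 35%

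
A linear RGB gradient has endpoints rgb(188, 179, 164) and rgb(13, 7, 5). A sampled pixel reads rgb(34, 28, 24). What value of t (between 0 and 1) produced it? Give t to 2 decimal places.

0.88

Invert the lerp on the R channel (largest span, 175): t = (34 − 188) / (13 − 188) = -154/-175 = 0.88.
Check on G: (28 − 179)/(7 − 179) = 0.8779 ✓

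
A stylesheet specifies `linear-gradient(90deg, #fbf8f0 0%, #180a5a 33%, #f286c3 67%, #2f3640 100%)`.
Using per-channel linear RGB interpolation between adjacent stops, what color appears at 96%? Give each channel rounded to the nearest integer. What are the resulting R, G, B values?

(71, 64, 80)

96% lies between the 67% and 100% stops, so the local fraction is t = (96 − 67)/(100 − 67) = 29/33 ≈ 0.8788.
#f286c3 → (242, 134, 195); #2f3640 → (47, 54, 64).
R = 242 + 0.8788 × (47 − 242) = 70.634 → 71
G = 134 + 0.8788 × (54 − 134) = 63.696 → 64
B = 195 + 0.8788 × (64 − 195) = 79.877 → 80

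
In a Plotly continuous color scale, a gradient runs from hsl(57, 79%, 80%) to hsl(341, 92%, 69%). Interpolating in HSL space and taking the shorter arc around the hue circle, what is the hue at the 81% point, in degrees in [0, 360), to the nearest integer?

Hue: 341 − 57 = 284°, but |284| > 180 so the shorter arc goes the other way: Δh = 284 − 360 = -76°.
H = 57 + 0.81 × (-76) = -4.56 → -5 → -5 mod 360 = 355°

355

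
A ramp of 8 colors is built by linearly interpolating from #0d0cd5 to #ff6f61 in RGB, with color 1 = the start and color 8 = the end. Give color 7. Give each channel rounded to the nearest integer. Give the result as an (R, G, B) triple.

(220, 97, 114)

With 8 swatches and endpoints inclusive, swatch 7 sits at t = (7 − 1)/(8 − 1) = 6/7 ≈ 0.8571.
#0d0cd5 → (13, 12, 213); #ff6f61 → (255, 111, 97).
R = 13 + 0.8571 × (255 − 13) = 220.418 → 220
G = 12 + 0.8571 × (111 − 12) = 96.853 → 97
B = 213 + 0.8571 × (97 − 213) = 113.576 → 114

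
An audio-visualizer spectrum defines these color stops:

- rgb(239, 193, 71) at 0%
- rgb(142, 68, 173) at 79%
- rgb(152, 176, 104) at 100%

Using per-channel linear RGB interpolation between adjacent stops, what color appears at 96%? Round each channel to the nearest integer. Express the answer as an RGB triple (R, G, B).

(150, 155, 117)

96% lies between the 79% and 100% stops, so the local fraction is t = (96 − 79)/(100 − 79) = 17/21 ≈ 0.8095.
R = 142 + 0.8095 × (152 − 142) = 150.095 → 150
G = 68 + 0.8095 × (176 − 68) = 155.426 → 155
B = 173 + 0.8095 × (104 − 173) = 117.144 → 117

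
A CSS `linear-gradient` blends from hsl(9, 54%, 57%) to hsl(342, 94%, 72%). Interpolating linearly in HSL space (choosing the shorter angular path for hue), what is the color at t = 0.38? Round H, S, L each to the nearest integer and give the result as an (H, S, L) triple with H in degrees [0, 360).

(359, 69, 63)

Hue: 342 − 9 = 333°, but |333| > 180 so the shorter arc goes the other way: Δh = 333 − 360 = -27°.
H = 9 + 0.38 × (-27) = -1.26 → -1 → -1 mod 360 = 359°
S = 54 + 0.38 × (94 − 54) = 69.2 → 69%
L = 57 + 0.38 × (72 − 57) = 62.7 → 63%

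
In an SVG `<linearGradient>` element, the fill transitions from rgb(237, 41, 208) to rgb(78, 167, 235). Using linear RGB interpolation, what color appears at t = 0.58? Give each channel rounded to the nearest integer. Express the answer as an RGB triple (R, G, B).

R = 237 + 0.58 × (78 − 237) = 237 + 0.58 × -159 = 144.78 → 145
G = 41 + 0.58 × (167 − 41) = 41 + 0.58 × 126 = 114.08 → 114
B = 208 + 0.58 × (235 − 208) = 208 + 0.58 × 27 = 223.66 → 224
So the blended color is (145, 114, 224), about #9172e0.

(145, 114, 224)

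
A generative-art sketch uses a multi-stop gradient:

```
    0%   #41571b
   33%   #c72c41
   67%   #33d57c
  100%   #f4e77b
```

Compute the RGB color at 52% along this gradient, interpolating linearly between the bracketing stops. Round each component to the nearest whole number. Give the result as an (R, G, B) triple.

52% lies between the 33% and 67% stops, so the local fraction is t = (52 − 33)/(67 − 33) = 19/34 ≈ 0.5588.
#c72c41 → (199, 44, 65); #33d57c → (51, 213, 124).
R = 199 + 0.5588 × (51 − 199) = 116.298 → 116
G = 44 + 0.5588 × (213 − 44) = 138.437 → 138
B = 65 + 0.5588 × (124 − 65) = 97.969 → 98

(116, 138, 98)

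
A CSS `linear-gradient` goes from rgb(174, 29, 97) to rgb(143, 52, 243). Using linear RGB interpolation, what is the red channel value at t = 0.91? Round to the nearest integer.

146

R = 174 + 0.91 × (143 − 174) = 145.79 → 146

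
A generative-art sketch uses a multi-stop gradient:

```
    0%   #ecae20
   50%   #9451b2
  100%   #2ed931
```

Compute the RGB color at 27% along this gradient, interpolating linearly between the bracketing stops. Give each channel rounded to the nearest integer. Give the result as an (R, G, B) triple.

27% lies between the 0% and 50% stops, so the local fraction is t = (27 − 0)/(50 − 0) = 27/50 ≈ 0.54.
#ecae20 → (236, 174, 32); #9451b2 → (148, 81, 178).
R = 236 + 0.54 × (148 − 236) = 188.48 → 188
G = 174 + 0.54 × (81 − 174) = 123.78 → 124
B = 32 + 0.54 × (178 − 32) = 110.84 → 111

(188, 124, 111)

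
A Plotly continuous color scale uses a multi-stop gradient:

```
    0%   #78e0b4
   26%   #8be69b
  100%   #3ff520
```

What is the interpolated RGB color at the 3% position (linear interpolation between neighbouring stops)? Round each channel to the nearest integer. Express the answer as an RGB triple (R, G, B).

3% lies between the 0% and 26% stops, so the local fraction is t = (3 − 0)/(26 − 0) = 3/26 ≈ 0.1154.
#78e0b4 → (120, 224, 180); #8be69b → (139, 230, 155).
R = 120 + 0.1154 × (139 − 120) = 122.193 → 122
G = 224 + 0.1154 × (230 − 224) = 224.692 → 225
B = 180 + 0.1154 × (155 − 180) = 177.115 → 177

(122, 225, 177)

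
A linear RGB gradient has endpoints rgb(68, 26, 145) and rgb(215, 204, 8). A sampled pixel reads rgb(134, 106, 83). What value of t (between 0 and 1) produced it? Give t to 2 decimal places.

0.45

Invert the lerp on the G channel (largest span, 178): t = (106 − 26) / (204 − 26) = 80/178 = 0.44944.
Check on R: (134 − 68)/(215 − 68) = 0.449 ✓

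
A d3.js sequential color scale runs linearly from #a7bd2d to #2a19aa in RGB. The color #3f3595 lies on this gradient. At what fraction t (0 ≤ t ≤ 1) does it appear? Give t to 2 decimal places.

0.83

Invert the lerp on the G channel (largest span, 164): t = (53 − 189) / (25 − 189) = -136/-164 = 0.82927.
Check on R: (63 − 167)/(42 − 167) = 0.832 ✓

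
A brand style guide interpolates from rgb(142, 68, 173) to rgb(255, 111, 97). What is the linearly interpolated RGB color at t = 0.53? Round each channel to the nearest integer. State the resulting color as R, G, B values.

(202, 91, 133)

R = 142 + 0.53 × (255 − 142) = 142 + 0.53 × 113 = 201.89 → 202
G = 68 + 0.53 × (111 − 68) = 68 + 0.53 × 43 = 90.79 → 91
B = 173 + 0.53 × (97 − 173) = 173 + 0.53 × -76 = 132.72 → 133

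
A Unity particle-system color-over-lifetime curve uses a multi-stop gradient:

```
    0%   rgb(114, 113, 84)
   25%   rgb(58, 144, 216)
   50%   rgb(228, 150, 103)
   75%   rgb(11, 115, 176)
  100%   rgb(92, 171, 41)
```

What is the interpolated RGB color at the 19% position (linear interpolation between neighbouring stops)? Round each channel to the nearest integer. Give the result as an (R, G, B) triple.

19% lies between the 0% and 25% stops, so the local fraction is t = (19 − 0)/(25 − 0) = 19/25 ≈ 0.76.
R = 114 + 0.76 × (58 − 114) = 71.44 → 71
G = 113 + 0.76 × (144 − 113) = 136.56 → 137
B = 84 + 0.76 × (216 − 84) = 184.32 → 184

(71, 137, 184)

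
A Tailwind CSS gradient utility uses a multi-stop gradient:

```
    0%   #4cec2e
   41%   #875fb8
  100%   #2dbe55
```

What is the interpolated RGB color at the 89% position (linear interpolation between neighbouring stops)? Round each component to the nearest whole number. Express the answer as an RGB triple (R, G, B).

89% lies between the 41% and 100% stops, so the local fraction is t = (89 − 41)/(100 − 41) = 48/59 ≈ 0.8136.
#875fb8 → (135, 95, 184); #2dbe55 → (45, 190, 85).
R = 135 + 0.8136 × (45 − 135) = 61.776 → 62
G = 95 + 0.8136 × (190 − 95) = 172.292 → 172
B = 184 + 0.8136 × (85 − 184) = 103.454 → 103

(62, 172, 103)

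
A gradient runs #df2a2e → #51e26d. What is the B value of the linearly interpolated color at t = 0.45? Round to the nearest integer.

74

B₁ = 46 (from #df2a2e), B₂ = 109 (from #51e26d).
B = 46 + 0.45 × (109 − 46) = 74.35 → 74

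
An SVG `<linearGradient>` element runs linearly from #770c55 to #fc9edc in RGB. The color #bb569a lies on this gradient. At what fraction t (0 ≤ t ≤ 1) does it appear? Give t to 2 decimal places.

Invert the lerp on the G channel (largest span, 146): t = (86 − 12) / (158 − 12) = 74/146 = 0.50685.
Check on R: (187 − 119)/(252 − 119) = 0.5113 ✓

0.51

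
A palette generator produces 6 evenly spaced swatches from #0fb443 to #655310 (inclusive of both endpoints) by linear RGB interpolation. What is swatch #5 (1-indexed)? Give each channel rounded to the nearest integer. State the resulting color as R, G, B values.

(84, 102, 26)

With 6 swatches and endpoints inclusive, swatch 5 sits at t = (5 − 1)/(6 − 1) = 4/5 ≈ 0.8.
#0fb443 → (15, 180, 67); #655310 → (101, 83, 16).
R = 15 + 0.8 × (101 − 15) = 83.8 → 84
G = 180 + 0.8 × (83 − 180) = 102.4 → 102
B = 67 + 0.8 × (16 − 67) = 26.2 → 26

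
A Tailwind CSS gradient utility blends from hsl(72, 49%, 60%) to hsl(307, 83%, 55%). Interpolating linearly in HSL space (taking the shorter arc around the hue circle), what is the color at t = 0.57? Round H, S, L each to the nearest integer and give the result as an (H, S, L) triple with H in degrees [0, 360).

(1, 68, 57)

Hue: 307 − 72 = 235°, but |235| > 180 so the shorter arc goes the other way: Δh = 235 − 360 = -125°.
H = 72 + 0.57 × (-125) = 0.75 → 1°
S = 49 + 0.57 × (83 − 49) = 68.38 → 68%
L = 60 + 0.57 × (55 − 60) = 57.15 → 57%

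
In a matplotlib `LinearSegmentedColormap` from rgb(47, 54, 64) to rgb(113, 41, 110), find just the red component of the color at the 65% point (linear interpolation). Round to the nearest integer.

R = 47 + 0.65 × (113 − 47) = 89.9 → 90

90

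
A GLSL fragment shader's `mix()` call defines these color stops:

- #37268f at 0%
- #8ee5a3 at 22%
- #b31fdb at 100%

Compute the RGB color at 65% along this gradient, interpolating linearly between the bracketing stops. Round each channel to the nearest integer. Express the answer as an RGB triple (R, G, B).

65% lies between the 22% and 100% stops, so the local fraction is t = (65 − 22)/(100 − 22) = 43/78 ≈ 0.5513.
#8ee5a3 → (142, 229, 163); #b31fdb → (179, 31, 219).
R = 142 + 0.5513 × (179 − 142) = 162.398 → 162
G = 229 + 0.5513 × (31 − 229) = 119.843 → 120
B = 163 + 0.5513 × (219 − 163) = 193.873 → 194

(162, 120, 194)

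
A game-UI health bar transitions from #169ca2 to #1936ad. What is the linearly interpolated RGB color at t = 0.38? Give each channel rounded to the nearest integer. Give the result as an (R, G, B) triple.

(23, 117, 166)

#169ca2 → (22, 156, 162); #1936ad → (25, 54, 173).
R = 22 + 0.38 × (25 − 22) = 22 + 0.38 × 3 = 23.14 → 23
G = 156 + 0.38 × (54 − 156) = 156 + 0.38 × -102 = 117.24 → 117
B = 162 + 0.38 × (173 − 162) = 162 + 0.38 × 11 = 166.18 → 166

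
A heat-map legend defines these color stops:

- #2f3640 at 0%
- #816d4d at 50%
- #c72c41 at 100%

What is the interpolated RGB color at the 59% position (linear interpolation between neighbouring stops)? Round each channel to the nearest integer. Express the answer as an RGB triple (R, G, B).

(142, 97, 75)

59% lies between the 50% and 100% stops, so the local fraction is t = (59 − 50)/(100 − 50) = 9/50 ≈ 0.18.
#816d4d → (129, 109, 77); #c72c41 → (199, 44, 65).
R = 129 + 0.18 × (199 − 129) = 141.6 → 142
G = 109 + 0.18 × (44 − 109) = 97.3 → 97
B = 77 + 0.18 × (65 − 77) = 74.84 → 75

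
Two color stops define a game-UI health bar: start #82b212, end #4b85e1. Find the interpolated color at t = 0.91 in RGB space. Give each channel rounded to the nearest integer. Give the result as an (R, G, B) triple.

(80, 137, 206)

#82b212 → (130, 178, 18); #4b85e1 → (75, 133, 225).
R = 130 + 0.91 × (75 − 130) = 130 + 0.91 × -55 = 79.95 → 80
G = 178 + 0.91 × (133 − 178) = 178 + 0.91 × -45 = 137.05 → 137
B = 18 + 0.91 × (225 − 18) = 18 + 0.91 × 207 = 206.37 → 206
So the blended color is (80, 137, 206), about #5089ce.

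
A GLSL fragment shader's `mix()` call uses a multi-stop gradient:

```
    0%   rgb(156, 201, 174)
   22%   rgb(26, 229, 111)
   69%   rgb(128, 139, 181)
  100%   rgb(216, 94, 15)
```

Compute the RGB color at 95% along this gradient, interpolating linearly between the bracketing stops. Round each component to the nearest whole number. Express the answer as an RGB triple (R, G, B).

(202, 101, 42)

95% lies between the 69% and 100% stops, so the local fraction is t = (95 − 69)/(100 − 69) = 26/31 ≈ 0.8387.
R = 128 + 0.8387 × (216 − 128) = 201.806 → 202
G = 139 + 0.8387 × (94 − 139) = 101.258 → 101
B = 181 + 0.8387 × (15 − 181) = 41.776 → 42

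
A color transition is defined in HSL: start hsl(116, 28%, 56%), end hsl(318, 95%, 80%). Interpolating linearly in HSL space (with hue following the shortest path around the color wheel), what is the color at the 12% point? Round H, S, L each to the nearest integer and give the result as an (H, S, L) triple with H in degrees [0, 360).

(97, 36, 59)

Hue: 318 − 116 = 202°, but |202| > 180 so the shorter arc goes the other way: Δh = 202 − 360 = -158°.
H = 116 + 0.12 × (-158) = 97.04 → 97°
S = 28 + 0.12 × (95 − 28) = 36.04 → 36%
L = 56 + 0.12 × (80 − 56) = 58.88 → 59%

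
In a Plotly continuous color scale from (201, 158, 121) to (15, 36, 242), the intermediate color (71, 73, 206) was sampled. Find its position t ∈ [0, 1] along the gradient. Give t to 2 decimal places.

0.70

Invert the lerp on the R channel (largest span, 186): t = (71 − 201) / (15 − 201) = -130/-186 = 0.69892.
Check on G: (73 − 158)/(36 − 158) = 0.6967 ✓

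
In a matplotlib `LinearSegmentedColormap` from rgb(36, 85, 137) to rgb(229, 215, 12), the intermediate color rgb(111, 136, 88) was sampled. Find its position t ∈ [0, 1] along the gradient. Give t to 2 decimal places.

0.39

Invert the lerp on the R channel (largest span, 193): t = (111 − 36) / (229 − 36) = 75/193 = 0.3886.
Check on G: (136 − 85)/(215 − 85) = 0.3923 ✓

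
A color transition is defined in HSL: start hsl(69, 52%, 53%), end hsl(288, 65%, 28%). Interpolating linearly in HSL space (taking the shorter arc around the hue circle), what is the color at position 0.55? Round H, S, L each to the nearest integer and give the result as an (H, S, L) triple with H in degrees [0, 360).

(351, 59, 39)

Hue: 288 − 69 = 219°, but |219| > 180 so the shorter arc goes the other way: Δh = 219 − 360 = -141°.
H = 69 + 0.55 × (-141) = -8.55 → -9 → -9 mod 360 = 351°
S = 52 + 0.55 × (65 − 52) = 59.15 → 59%
L = 53 + 0.55 × (28 − 53) = 39.25 → 39%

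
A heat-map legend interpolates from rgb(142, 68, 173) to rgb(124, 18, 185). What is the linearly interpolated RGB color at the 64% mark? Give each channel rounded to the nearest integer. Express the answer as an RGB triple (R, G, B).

64% corresponds to t = 0.64.
R = 142 + 0.64 × (124 − 142) = 142 + 0.64 × -18 = 130.48 → 130
G = 68 + 0.64 × (18 − 68) = 68 + 0.64 × -50 = 36 → 36
B = 173 + 0.64 × (185 − 173) = 173 + 0.64 × 12 = 180.68 → 181
So the blended color is (130, 36, 181), about #8224b5.

(130, 36, 181)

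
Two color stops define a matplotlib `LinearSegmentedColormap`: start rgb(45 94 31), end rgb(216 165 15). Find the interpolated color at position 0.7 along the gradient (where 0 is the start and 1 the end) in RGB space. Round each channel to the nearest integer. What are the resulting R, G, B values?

(165, 144, 20)

R = 45 + 0.7 × (216 − 45) = 45 + 0.7 × 171 = 164.7 → 165
G = 94 + 0.7 × (165 − 94) = 94 + 0.7 × 71 = 143.7 → 144
B = 31 + 0.7 × (15 − 31) = 31 + 0.7 × -16 = 19.8 → 20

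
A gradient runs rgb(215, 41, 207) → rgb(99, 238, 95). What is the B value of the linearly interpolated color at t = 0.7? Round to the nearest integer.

B = 207 + 0.7 × (95 − 207) = 128.6 → 129

129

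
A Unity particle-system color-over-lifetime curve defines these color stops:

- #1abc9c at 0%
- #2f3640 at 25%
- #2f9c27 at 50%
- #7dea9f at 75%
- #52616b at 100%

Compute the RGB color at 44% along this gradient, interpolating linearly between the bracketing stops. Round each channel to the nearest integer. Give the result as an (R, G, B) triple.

(47, 132, 45)

44% lies between the 25% and 50% stops, so the local fraction is t = (44 − 25)/(50 − 25) = 19/25 ≈ 0.76.
#2f3640 → (47, 54, 64); #2f9c27 → (47, 156, 39).
R = 47 + 0.76 × (47 − 47) = 47 → 47
G = 54 + 0.76 × (156 − 54) = 131.52 → 132
B = 64 + 0.76 × (39 − 64) = 45 → 45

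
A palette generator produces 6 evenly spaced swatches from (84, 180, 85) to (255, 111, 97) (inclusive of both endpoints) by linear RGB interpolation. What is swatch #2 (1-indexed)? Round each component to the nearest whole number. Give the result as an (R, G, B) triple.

(118, 166, 87)

With 6 swatches and endpoints inclusive, swatch 2 sits at t = (2 − 1)/(6 − 1) = 1/5 ≈ 0.2.
R = 84 + 0.2 × (255 − 84) = 118.2 → 118
G = 180 + 0.2 × (111 − 180) = 166.2 → 166
B = 85 + 0.2 × (97 − 85) = 87.4 → 87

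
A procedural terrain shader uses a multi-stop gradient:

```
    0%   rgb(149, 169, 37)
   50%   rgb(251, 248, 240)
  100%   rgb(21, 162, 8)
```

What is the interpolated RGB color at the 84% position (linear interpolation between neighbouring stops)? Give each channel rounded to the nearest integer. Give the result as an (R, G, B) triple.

(95, 190, 82)

84% lies between the 50% and 100% stops, so the local fraction is t = (84 − 50)/(100 − 50) = 34/50 ≈ 0.68.
R = 251 + 0.68 × (21 − 251) = 94.6 → 95
G = 248 + 0.68 × (162 − 248) = 189.52 → 190
B = 240 + 0.68 × (8 − 240) = 82.24 → 82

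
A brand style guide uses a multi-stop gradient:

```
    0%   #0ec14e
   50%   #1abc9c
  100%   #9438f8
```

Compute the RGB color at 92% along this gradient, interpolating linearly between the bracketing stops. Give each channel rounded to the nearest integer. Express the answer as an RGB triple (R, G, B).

(128, 77, 233)

92% lies between the 50% and 100% stops, so the local fraction is t = (92 − 50)/(100 − 50) = 42/50 ≈ 0.84.
#1abc9c → (26, 188, 156); #9438f8 → (148, 56, 248).
R = 26 + 0.84 × (148 − 26) = 128.48 → 128
G = 188 + 0.84 × (56 − 188) = 77.12 → 77
B = 156 + 0.84 × (248 − 156) = 233.28 → 233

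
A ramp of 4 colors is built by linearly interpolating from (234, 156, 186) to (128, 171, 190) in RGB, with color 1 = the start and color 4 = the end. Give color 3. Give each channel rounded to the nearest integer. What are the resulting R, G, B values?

(163, 166, 189)

With 4 swatches and endpoints inclusive, swatch 3 sits at t = (3 − 1)/(4 − 1) = 2/3 ≈ 0.6667.
R = 234 + 0.6667 × (128 − 234) = 163.33 → 163
G = 156 + 0.6667 × (171 − 156) = 166 → 166
B = 186 + 0.6667 × (190 − 186) = 188.667 → 189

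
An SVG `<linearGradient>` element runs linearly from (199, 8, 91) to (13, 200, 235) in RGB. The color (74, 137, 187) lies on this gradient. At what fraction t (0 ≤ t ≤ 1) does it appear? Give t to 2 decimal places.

0.67

Invert the lerp on the G channel (largest span, 192): t = (137 − 8) / (200 − 8) = 129/192 = 0.67188.
Check on R: (74 − 199)/(13 − 199) = 0.672 ✓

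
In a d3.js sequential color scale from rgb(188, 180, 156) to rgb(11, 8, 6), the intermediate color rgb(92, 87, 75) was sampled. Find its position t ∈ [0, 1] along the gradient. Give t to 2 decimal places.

Invert the lerp on the R channel (largest span, 177): t = (92 − 188) / (11 − 188) = -96/-177 = 0.54237.
Check on G: (87 − 180)/(8 − 180) = 0.5407 ✓

0.54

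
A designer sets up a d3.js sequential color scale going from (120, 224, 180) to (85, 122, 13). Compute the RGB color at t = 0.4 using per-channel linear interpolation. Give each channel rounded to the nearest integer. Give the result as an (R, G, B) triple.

R = 120 + 0.4 × (85 − 120) = 120 + 0.4 × -35 = 106 → 106
G = 224 + 0.4 × (122 − 224) = 224 + 0.4 × -102 = 183.2 → 183
B = 180 + 0.4 × (13 − 180) = 180 + 0.4 × -167 = 113.2 → 113

(106, 183, 113)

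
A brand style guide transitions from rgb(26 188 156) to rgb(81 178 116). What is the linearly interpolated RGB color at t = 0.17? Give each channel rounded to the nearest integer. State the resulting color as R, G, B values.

R = 26 + 0.17 × (81 − 26) = 26 + 0.17 × 55 = 35.35 → 35
G = 188 + 0.17 × (178 − 188) = 188 + 0.17 × -10 = 186.3 → 186
B = 156 + 0.17 × (116 − 156) = 156 + 0.17 × -40 = 149.2 → 149

(35, 186, 149)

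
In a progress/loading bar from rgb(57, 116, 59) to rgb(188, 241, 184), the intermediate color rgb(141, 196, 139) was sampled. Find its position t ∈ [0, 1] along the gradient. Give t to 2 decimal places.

Invert the lerp on the R channel (largest span, 131): t = (141 − 57) / (188 − 57) = 84/131 = 0.64122.
Check on G: (196 − 116)/(241 − 116) = 0.64 ✓

0.64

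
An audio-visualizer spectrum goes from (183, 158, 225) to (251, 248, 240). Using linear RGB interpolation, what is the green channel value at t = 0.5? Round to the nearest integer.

G = 158 + 0.5 × (248 − 158) = 203 → 203

203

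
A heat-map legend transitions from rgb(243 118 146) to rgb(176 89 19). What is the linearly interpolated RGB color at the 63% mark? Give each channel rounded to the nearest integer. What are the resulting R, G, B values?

63% corresponds to t = 0.63.
R = 243 + 0.63 × (176 − 243) = 243 + 0.63 × -67 = 200.79 → 201
G = 118 + 0.63 × (89 − 118) = 118 + 0.63 × -29 = 99.73 → 100
B = 146 + 0.63 × (19 − 146) = 146 + 0.63 × -127 = 65.99 → 66
So the blended color is (201, 100, 66), about #c96442.

(201, 100, 66)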